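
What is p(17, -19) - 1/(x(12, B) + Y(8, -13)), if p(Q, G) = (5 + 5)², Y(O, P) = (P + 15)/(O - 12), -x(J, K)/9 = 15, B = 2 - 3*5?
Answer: 27102/271 ≈ 100.01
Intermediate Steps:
B = -13 (B = 2 - 15 = -13)
x(J, K) = -135 (x(J, K) = -9*15 = -135)
Y(O, P) = (15 + P)/(-12 + O)
p(Q, G) = 100 (p(Q, G) = 10² = 100)
p(17, -19) - 1/(x(12, B) + Y(8, -13)) = 100 - 1/(-135 + (15 - 13)/(-12 + 8)) = 100 - 1/(-135 + 2/(-4)) = 100 - 1/(-135 - ¼*2) = 100 - 1/(-135 - ½) = 100 - 1/(-271/2) = 100 - 1*(-2/271) = 100 + 2/271 = 27102/271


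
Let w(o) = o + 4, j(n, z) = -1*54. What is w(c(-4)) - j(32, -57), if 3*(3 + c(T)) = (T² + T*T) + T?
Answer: 193/3 ≈ 64.333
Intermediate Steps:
j(n, z) = -54
c(T) = -3 + T/3 + 2*T²/3 (c(T) = -3 + ((T² + T*T) + T)/3 = -3 + ((T² + T²) + T)/3 = -3 + (2*T² + T)/3 = -3 + (T + 2*T²)/3 = -3 + (T/3 + 2*T²/3) = -3 + T/3 + 2*T²/3)
w(o) = 4 + o
w(c(-4)) - j(32, -57) = (4 + (-3 + (⅓)*(-4) + (⅔)*(-4)²)) - 1*(-54) = (4 + (-3 - 4/3 + (⅔)*16)) + 54 = (4 + (-3 - 4/3 + 32/3)) + 54 = (4 + 19/3) + 54 = 31/3 + 54 = 193/3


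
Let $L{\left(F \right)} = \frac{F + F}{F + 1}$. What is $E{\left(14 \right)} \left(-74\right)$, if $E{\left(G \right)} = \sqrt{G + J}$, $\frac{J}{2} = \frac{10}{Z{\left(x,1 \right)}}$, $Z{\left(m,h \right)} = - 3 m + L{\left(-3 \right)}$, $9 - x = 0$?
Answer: $- \frac{37 \sqrt{474}}{3} \approx -268.52$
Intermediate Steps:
$x = 9$ ($x = 9 - 0 = 9 + 0 = 9$)
$L{\left(F \right)} = \frac{2 F}{1 + F}$
$Z{\left(m,h \right)} = 3 - 3 m$ ($Z{\left(m,h \right)} = - 3 m + 2 \left(-3\right) \frac{1}{1 - 3} = - 3 m + 2 \left(-3\right) \frac{1}{-2} = - 3 m + 2 \left(-3\right) \left(- \frac{1}{2}\right) = - 3 m + 3 = 3 - 3 m$)
$J = - \frac{5}{6}$ ($J = 2 \frac{10}{3 - 27} = 2 \frac{10}{-24} = 2 \cdot 10 \left(- \frac{1}{24}\right) = 2 \left(- \frac{5}{12}\right) = - \frac{5}{6} \approx -0.83333$)
$E{\left(G \right)} = \sqrt{- \frac{5}{6} + G}$ ($E{\left(G \right)} = \sqrt{G - \frac{5}{6}} = \sqrt{- \frac{5}{6} + G}$)
$E{\left(14 \right)} \left(-74\right) = \frac{\sqrt{-30 + 36 \cdot 14}}{6} \left(-74\right) = \frac{\sqrt{-30 + 504}}{6} \left(-74\right) = \frac{\sqrt{474}}{6} \left(-74\right) = - \frac{37 \sqrt{474}}{3}$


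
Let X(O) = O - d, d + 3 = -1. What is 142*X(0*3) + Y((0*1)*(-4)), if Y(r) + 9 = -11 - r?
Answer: 548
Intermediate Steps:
d = -4 (d = -3 - 1 = -4)
X(O) = 4 + O (X(O) = O - 1*(-4) = O + 4 = 4 + O)
Y(r) = -20 - r (Y(r) = -9 + (-11 - r) = -20 - r)
142*X(0*3) + Y((0*1)*(-4)) = 142*(4 + 0*3) + (-20 - 0*1*(-4)) = 142*(4 + 0) + (-20 - 0*(-4)) = 142*4 + (-20 - 1*0) = 568 + (-20 + 0) = 568 - 20 = 548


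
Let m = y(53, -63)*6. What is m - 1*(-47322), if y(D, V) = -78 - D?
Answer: 46536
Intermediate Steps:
m = -786 (m = (-78 - 1*53)*6 = (-78 - 53)*6 = -131*6 = -786)
m - 1*(-47322) = -786 - 1*(-47322) = -786 + 47322 = 46536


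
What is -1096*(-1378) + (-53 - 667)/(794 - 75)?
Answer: 1085896352/719 ≈ 1.5103e+6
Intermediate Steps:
-1096*(-1378) + (-53 - 667)/(794 - 75) = 1510288 - 720/719 = 1085896352/719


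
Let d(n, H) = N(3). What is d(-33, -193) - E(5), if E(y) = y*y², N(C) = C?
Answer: -122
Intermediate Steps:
d(n, H) = 3
E(y) = y³
d(-33, -193) - E(5) = 3 - 1*5³ = 3 - 1*125 = 3 - 125 = -122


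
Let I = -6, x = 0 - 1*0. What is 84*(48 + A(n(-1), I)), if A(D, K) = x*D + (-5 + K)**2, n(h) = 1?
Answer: 14196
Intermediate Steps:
x = 0 (x = 0 + 0 = 0)
A(D, K) = (-5 + K)**2 (A(D, K) = 0*D + (-5 + K)**2 = 0 + (-5 + K)**2 = (-5 + K)**2)
84*(48 + A(n(-1), I)) = 84*(48 + (-5 - 6)**2) = 84*(48 + (-11)**2) = 84*(48 + 121) = 84*169 = 14196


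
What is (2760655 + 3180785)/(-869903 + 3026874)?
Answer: 5941440/2156971 ≈ 2.7545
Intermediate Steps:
(2760655 + 3180785)/(-869903 + 3026874) = 5941440/2156971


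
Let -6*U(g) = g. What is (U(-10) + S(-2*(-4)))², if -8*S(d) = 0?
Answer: 25/9 ≈ 2.7778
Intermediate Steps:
U(g) = -g/6
S(d) = 0 (S(d) = -⅛*0 = 0)
(U(-10) + S(-2*(-4)))² = (-⅙*(-10) + 0)² = (5/3 + 0)² = (5/3)² = 25/9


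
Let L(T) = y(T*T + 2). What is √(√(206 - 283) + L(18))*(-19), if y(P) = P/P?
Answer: -19*√(1 + I*√77) ≈ -42.126 - 37.598*I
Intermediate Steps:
y(P) = 1
L(T) = 1
√(√(206 - 283) + L(18))*(-19) = √(√(206 - 283) + 1)*(-19) = √(√(-77) + 1)*(-19) = √(I*√77 + 1)*(-19) = √(1 + I*√77)*(-19) = -19*√(1 + I*√77)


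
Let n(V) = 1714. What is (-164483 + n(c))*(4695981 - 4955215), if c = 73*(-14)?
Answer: 42195258946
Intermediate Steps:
c = -1022
(-164483 + n(c))*(4695981 - 4955215) = (-164483 + 1714)*(4695981 - 4955215) = -162769*(-259234) = 42195258946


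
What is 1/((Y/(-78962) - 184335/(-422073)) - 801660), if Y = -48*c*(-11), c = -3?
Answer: -5554621371/4452915230938543 ≈ -1.2474e-6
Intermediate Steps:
Y = -1584 (Y = -48*(-3)*(-11) = 144*(-11) = -1584)
1/((Y/(-78962) - 184335/(-422073)) - 801660) = 1/((-1584/(-78962) - 184335/(-422073)) - 801660) = 1/((-1584*(-1/78962) - 184335*(-1/422073)) - 801660) = 1/((792/39481 + 61445/140691) - 801660) = 1/(2537337317/5554621371 - 801660) = 1/(-4452915230938543/5554621371) = -5554621371/4452915230938543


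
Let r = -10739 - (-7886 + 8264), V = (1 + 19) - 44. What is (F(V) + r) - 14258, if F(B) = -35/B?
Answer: -608965/24 ≈ -25374.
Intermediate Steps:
V = -24 (V = 20 - 44 = -24)
r = -11117 (r = -10739 - 1*378 = -10739 - 378 = -11117)
(F(V) + r) - 14258 = (-35/(-24) - 11117) - 14258 = (-35*(-1/24) - 11117) - 14258 = (35/24 - 11117) - 14258 = -266773/24 - 14258 = -608965/24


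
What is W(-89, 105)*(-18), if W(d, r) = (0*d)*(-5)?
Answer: 0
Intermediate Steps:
W(d, r) = 0 (W(d, r) = 0*(-5) = 0)
W(-89, 105)*(-18) = 0*(-18) = 0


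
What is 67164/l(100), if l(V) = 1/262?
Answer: 17596968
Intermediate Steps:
l(V) = 1/262
67164/l(100) = 67164/(1/262) = 67164*262 = 17596968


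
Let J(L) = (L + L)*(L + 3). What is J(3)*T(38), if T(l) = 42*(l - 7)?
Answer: 46872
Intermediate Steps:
J(L) = 2*L*(3 + L) (J(L) = (2*L)*(3 + L) = 2*L*(3 + L))
T(l) = -294 + 42*l (T(l) = 42*(-7 + l) = -294 + 42*l)
J(3)*T(38) = (2*3*(3 + 3))*(-294 + 42*38) = (2*3*6)*(-294 + 1596) = 36*1302 = 46872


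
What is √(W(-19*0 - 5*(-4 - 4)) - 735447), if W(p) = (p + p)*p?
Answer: I*√732247 ≈ 855.71*I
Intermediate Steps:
W(p) = 2*p² (W(p) = (2*p)*p = 2*p²)
√(W(-19*0 - 5*(-4 - 4)) - 735447) = √(2*(-19*0 - 5*(-4 - 4))² - 735447) = √(2*(0 - 5*(-8))² - 735447) = √(2*(0 + 40)² - 735447) = √(2*40² - 735447) = √(2*1600 - 735447) = √(3200 - 735447) = √(-732247) = I*√732247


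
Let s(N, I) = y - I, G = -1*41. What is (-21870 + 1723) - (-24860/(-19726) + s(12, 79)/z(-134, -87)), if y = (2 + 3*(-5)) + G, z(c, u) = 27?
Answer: -5364190078/266301 ≈ -20143.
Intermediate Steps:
G = -41
y = -54 (y = (2 + 3*(-5)) - 41 = (2 - 15) - 41 = -13 - 41 = -54)
s(N, I) = -54 - I
(-21870 + 1723) - (-24860/(-19726) + s(12, 79)/z(-134, -87)) = (-21870 + 1723) - (-24860/(-19726) + (-54 - 1*79)/27) = -20147 - (-24860*(-1/19726) + (-54 - 79)*(1/27)) = -20147 - (12430/9863 - 133*1/27) = -20147 - (12430/9863 - 133/27) = -20147 - 1*(-976169/266301) = -20147 + 976169/266301 = -5364190078/266301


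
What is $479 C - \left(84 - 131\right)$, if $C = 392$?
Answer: $187815$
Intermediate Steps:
$479 C - \left(84 - 131\right) = 479 \cdot 392 - \left(84 - 131\right) = 187768 - \left(84 - 131\right) = 187768 - -47 = 187768 + 47 = 187815$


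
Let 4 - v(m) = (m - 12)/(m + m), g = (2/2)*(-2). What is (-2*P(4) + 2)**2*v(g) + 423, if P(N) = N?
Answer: 441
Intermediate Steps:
g = -2 (g = (2*(1/2))*(-2) = 1*(-2) = -2)
v(m) = 4 - (-12 + m)/(2*m) (v(m) = 4 - (m - 12)/(m + m) = 4 - (-12 + m)/(2*m))
(-2*P(4) + 2)**2*v(g) + 423 = (-2*4 + 2)**2*(7/2 + 6/(-2)) + 423 = (-8 + 2)**2*(7/2 + 6*(-1/2)) + 423 = (-6)**2*(7/2 - 3) + 423 = 36*(1/2) + 423 = 18 + 423 = 441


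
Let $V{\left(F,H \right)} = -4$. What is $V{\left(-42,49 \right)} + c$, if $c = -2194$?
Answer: $-2198$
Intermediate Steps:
$V{\left(-42,49 \right)} + c = -4 - 2194 = -2198$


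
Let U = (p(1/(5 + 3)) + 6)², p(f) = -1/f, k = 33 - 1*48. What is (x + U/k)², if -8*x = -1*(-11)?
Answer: 38809/14400 ≈ 2.6951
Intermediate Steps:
k = -15 (k = 33 - 48 = -15)
x = -11/8 (x = -(-1)*(-11)/8 = -⅛*11 = -11/8 ≈ -1.3750)
U = 4 (U = (-1/(1/(5 + 3)) + 6)² = (-1/(1/8) + 6)² = (-1/⅛ + 6)² = (-1*8 + 6)² = (-8 + 6)² = (-2)² = 4)
(x + U/k)² = (-11/8 + 4/(-15))² = (-11/8 + 4*(-1/15))² = (-11/8 - 4/15)² = (-197/120)² = 38809/14400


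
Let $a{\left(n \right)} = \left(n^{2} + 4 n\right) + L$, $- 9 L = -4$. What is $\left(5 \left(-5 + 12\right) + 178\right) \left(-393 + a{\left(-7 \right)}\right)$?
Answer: $- \frac{237424}{3} \approx -79141.0$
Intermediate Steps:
$L = \frac{4}{9}$ ($L = \left(- \frac{1}{9}\right) \left(-4\right) = \frac{4}{9} \approx 0.44444$)
$a{\left(n \right)} = \frac{4}{9} + n^{2} + 4 n$ ($a{\left(n \right)} = \left(n^{2} + 4 n\right) + \frac{4}{9} = \frac{4}{9} + n^{2} + 4 n$)
$\left(5 \left(-5 + 12\right) + 178\right) \left(-393 + a{\left(-7 \right)}\right) = \left(5 \left(-5 + 12\right) + 178\right) \left(-393 + \left(\frac{4}{9} + \left(-7\right)^{2} + 4 \left(-7\right)\right)\right) = \left(5 \cdot 7 + 178\right) \left(-393 + \left(\frac{4}{9} + 49 - 28\right)\right) = \left(35 + 178\right) \left(-393 + \frac{193}{9}\right) = 213 \left(- \frac{3344}{9}\right) = - \frac{237424}{3}$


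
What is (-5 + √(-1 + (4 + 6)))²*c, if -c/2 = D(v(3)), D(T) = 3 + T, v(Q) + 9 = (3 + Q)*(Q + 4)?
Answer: -288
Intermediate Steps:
v(Q) = -9 + (3 + Q)*(4 + Q) (v(Q) = -9 + (3 + Q)*(Q + 4) = -9 + (3 + Q)*(4 + Q))
c = -72 (c = -2*(3 + (3 + 3² + 7*3)) = -2*(3 + (3 + 9 + 21)) = -2*(3 + 33) = -2*36 = -72)
(-5 + √(-1 + (4 + 6)))²*c = (-5 + √(-1 + (4 + 6)))²*(-72) = (-5 + √(-1 + 10))²*(-72) = (-5 + √9)²*(-72) = (-5 + 3)²*(-72) = (-2)²*(-72) = 4*(-72) = -288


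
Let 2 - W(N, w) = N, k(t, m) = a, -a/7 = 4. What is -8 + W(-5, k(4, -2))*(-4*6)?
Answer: -176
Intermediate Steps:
a = -28 (a = -7*4 = -28)
k(t, m) = -28
W(N, w) = 2 - N
-8 + W(-5, k(4, -2))*(-4*6) = -8 + (2 - 1*(-5))*(-4*6) = -8 + (2 + 5)*(-24) = -8 + 7*(-24) = -8 - 168 = -176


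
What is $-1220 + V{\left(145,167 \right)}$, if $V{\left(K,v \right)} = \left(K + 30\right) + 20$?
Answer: $-1025$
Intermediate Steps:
$V{\left(K,v \right)} = 50 + K$ ($V{\left(K,v \right)} = \left(30 + K\right) + 20 = 50 + K$)
$-1220 + V{\left(145,167 \right)} = -1220 + \left(50 + 145\right) = -1220 + 195 = -1025$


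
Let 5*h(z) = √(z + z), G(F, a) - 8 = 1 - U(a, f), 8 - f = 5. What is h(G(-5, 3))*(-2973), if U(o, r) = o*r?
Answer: 0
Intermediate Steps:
f = 3 (f = 8 - 1*5 = 8 - 5 = 3)
G(F, a) = 9 - 3*a (G(F, a) = 8 + (1 - a*3) = 8 + (1 - 3*a) = 9 - 3*a)
h(z) = √2*√z/5 (h(z) = √(z + z)/5 = √(2*z)/5 = (√2*√z)/5 = √2*√z/5)
h(G(-5, 3))*(-2973) = (√2*√(9 - 3*3)/5)*(-2973) = (√2*√(9 - 9)/5)*(-2973) = (√2*√0/5)*(-2973) = ((⅕)*√2*0)*(-2973) = 0*(-2973) = 0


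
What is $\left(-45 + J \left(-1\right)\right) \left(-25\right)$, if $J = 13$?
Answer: $1450$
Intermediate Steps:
$\left(-45 + J \left(-1\right)\right) \left(-25\right) = \left(-45 + 13 \left(-1\right)\right) \left(-25\right) = \left(-45 - 13\right) \left(-25\right) = \left(-58\right) \left(-25\right) = 1450$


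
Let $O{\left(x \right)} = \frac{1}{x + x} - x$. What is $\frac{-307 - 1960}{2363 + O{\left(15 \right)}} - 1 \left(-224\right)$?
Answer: $\frac{15710774}{70441} \approx 223.03$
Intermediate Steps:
$O{\left(x \right)} = \frac{1}{2 x} - x$
$\frac{-307 - 1960}{2363 + O{\left(15 \right)}} - 1 \left(-224\right) = \frac{-307 - 1960}{2363 + \left(\frac{1}{2 \cdot 15} - 15\right)} - 1 \left(-224\right) = - \frac{2267}{2363 + \left(\frac{1}{2} \cdot \frac{1}{15} - 15\right)} - -224 = - \frac{2267}{2363 + \left(\frac{1}{30} - 15\right)} + 224 = - \frac{2267}{2363 - \frac{449}{30}} + 224 = - \frac{2267}{\frac{70441}{30}} + 224 = \left(-2267\right) \frac{30}{70441} + 224 = - \frac{68010}{70441} + 224 = \frac{15710774}{70441}$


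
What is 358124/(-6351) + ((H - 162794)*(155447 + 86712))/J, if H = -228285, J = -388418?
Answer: 601321553704079/2466842718 ≈ 2.4376e+5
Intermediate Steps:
358124/(-6351) + ((H - 162794)*(155447 + 86712))/J = 358124/(-6351) + ((-228285 - 162794)*(155447 + 86712))/(-388418) = 358124*(-1/6351) - 391079*242159*(-1/388418) = -358124/6351 - 94703299561*(-1/388418) = -358124/6351 + 94703299561/388418 = 601321553704079/2466842718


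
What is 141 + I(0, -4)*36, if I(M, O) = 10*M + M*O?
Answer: 141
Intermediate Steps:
141 + I(0, -4)*36 = 141 + (0*(10 - 4))*36 = 141 + (0*6)*36 = 141 + 0*36 = 141 + 0 = 141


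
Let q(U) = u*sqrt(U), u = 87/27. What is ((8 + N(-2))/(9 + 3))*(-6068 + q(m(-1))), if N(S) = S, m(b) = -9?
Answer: -3034 + 29*I/6 ≈ -3034.0 + 4.8333*I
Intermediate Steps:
u = 29/9 (u = 87*(1/27) = 29/9 ≈ 3.2222)
q(U) = 29*sqrt(U)/9
((8 + N(-2))/(9 + 3))*(-6068 + q(m(-1))) = ((8 - 2)/(9 + 3))*(-6068 + 29*sqrt(-9)/9) = (6/12)*(-6068 + 29*(3*I)/9) = (6*(1/12))*(-6068 + 29*I/3) = (-6068 + 29*I/3)/2 = -3034 + 29*I/6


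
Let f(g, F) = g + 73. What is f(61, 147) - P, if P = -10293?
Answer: 10427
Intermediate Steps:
f(g, F) = 73 + g
f(61, 147) - P = (73 + 61) - 1*(-10293) = 134 + 10293 = 10427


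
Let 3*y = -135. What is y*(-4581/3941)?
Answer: 206145/3941 ≈ 52.308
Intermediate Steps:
y = -45 (y = (1/3)*(-135) = -45)
y*(-4581/3941) = -(-206145)/3941 = -45*(-4581/3941) = 206145/3941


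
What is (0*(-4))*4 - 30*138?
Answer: -4140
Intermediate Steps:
(0*(-4))*4 - 30*138 = 0*4 - 4140 = 0 - 4140 = -4140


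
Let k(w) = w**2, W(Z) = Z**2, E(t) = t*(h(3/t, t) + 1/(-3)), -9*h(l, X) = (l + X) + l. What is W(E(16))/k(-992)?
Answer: 25/20736 ≈ 0.0012056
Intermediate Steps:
h(l, X) = -2*l/9 - X/9 (h(l, X) = -((l + X) + l)/9 = -((X + l) + l)/9 = -(X + 2*l)/9 = -2*l/9 - X/9)
E(t) = t*(-1/3 - 2/(3*t) - t/9) (E(t) = t*((-2/(3*t) - t/9) + 1/(-3)) = t*((-2/(3*t) - t/9) - 1/3) = t*(-1/3 - 2/(3*t) - t/9))
W(E(16))/k(-992) = (-2/3 - 1/9*16*(3 + 16))**2/((-992)**2) = (-2/3 - 1/9*16*19)**2/984064 = (-2/3 - 304/9)**2*(1/984064) = (-310/9)**2*(1/984064) = (96100/81)*(1/984064) = 25/20736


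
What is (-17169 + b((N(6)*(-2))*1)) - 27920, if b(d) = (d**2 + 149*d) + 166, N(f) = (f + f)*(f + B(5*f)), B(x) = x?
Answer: 572837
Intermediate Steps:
N(f) = 12*f**2 (N(f) = (f + f)*(f + 5*f) = (2*f)*(6*f) = 12*f**2)
b(d) = 166 + d**2 + 149*d
(-17169 + b((N(6)*(-2))*1)) - 27920 = (-17169 + (166 + (((12*6**2)*(-2))*1)**2 + 149*(((12*6**2)*(-2))*1))) - 27920 = (-17169 + (166 + (((12*36)*(-2))*1)**2 + 149*(((12*36)*(-2))*1))) - 27920 = (-17169 + (166 + ((432*(-2))*1)**2 + 149*((432*(-2))*1))) - 27920 = (-17169 + (166 + (-864*1)**2 + 149*(-864*1))) - 27920 = (-17169 + (166 + (-864)**2 + 149*(-864))) - 27920 = (-17169 + (166 + 746496 - 128736)) - 27920 = (-17169 + 617926) - 27920 = 600757 - 27920 = 572837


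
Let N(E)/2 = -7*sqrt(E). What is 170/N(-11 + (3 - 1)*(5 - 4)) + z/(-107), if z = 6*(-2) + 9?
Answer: 3/107 + 85*I/21 ≈ 0.028037 + 4.0476*I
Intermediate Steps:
z = -3 (z = -12 + 9 = -3)
N(E) = -14*sqrt(E) (N(E) = 2*(-7*sqrt(E)) = -14*sqrt(E))
170/N(-11 + (3 - 1)*(5 - 4)) + z/(-107) = 170/((-14*sqrt(-11 + (3 - 1)*(5 - 4)))) - 3/(-107) = 170/((-14*sqrt(-11 + 2*1))) - 3*(-1/107) = 170/((-14*sqrt(-11 + 2))) + 3/107 = 170/((-42*I)) + 3/107 = 170*(I/42) + 3/107 = 85*I/21 + 3/107 = 3/107 + 85*I/21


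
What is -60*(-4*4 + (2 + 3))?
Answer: 660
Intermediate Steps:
-60*(-4*4 + (2 + 3)) = -60*(-16 + 5) = -60*(-11) = 660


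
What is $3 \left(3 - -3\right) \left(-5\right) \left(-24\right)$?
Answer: $2160$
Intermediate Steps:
$3 \left(3 - -3\right) \left(-5\right) \left(-24\right) = 3 \left(3 + 3\right) \left(-5\right) \left(-24\right) = 3 \cdot 6 \left(-5\right) \left(-24\right) = 18 \left(-5\right) \left(-24\right) = \left(-90\right) \left(-24\right) = 2160$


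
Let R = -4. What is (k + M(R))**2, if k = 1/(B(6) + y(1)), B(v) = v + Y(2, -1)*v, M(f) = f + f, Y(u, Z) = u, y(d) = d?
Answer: 22801/361 ≈ 63.161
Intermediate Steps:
M(f) = 2*f
B(v) = 3*v (B(v) = v + 2*v = 3*v)
k = 1/19 (k = 1/(3*6 + 1) = 1/(18 + 1) = 1/19 ≈ 0.052632)
(k + M(R))**2 = (1/19 + 2*(-4))**2 = (1/19 - 8)**2 = (-151/19)**2 = 22801/361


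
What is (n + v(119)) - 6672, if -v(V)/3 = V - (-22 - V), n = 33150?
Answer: 25698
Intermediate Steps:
v(V) = -66 - 6*V (v(V) = -3*(V - (-22 - V)) = -3*(V + (22 + V)) = -3*(22 + 2*V) = -66 - 6*V)
(n + v(119)) - 6672 = (33150 + (-66 - 6*119)) - 6672 = (33150 + (-66 - 714)) - 6672 = (33150 - 780) - 6672 = 32370 - 6672 = 25698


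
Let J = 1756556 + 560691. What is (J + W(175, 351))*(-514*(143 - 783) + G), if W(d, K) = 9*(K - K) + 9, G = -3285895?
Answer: -6851975370360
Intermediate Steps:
W(d, K) = 9 (W(d, K) = 9*0 + 9 = 0 + 9 = 9)
J = 2317247
(J + W(175, 351))*(-514*(143 - 783) + G) = (2317247 + 9)*(-514*(143 - 783) - 3285895) = 2317256*(-514*(-640) - 3285895) = 2317256*(328960 - 3285895) = 2317256*(-2956935) = -6851975370360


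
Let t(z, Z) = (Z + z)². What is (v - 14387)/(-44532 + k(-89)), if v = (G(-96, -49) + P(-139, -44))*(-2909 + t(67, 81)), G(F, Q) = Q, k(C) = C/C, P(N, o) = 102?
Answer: -992348/44531 ≈ -22.284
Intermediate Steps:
k(C) = 1
v = 1006735 (v = (-49 + 102)*(-2909 + (81 + 67)²) = 53*(-2909 + 148²) = 53*(-2909 + 21904) = 53*18995 = 1006735)
(v - 14387)/(-44532 + k(-89)) = (1006735 - 14387)/(-44532 + 1) = 992348/(-44531) = 992348*(-1/44531) = -992348/44531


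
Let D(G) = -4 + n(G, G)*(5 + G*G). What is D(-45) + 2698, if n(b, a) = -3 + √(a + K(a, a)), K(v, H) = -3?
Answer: -3396 + 8120*I*√3 ≈ -3396.0 + 14064.0*I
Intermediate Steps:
n(b, a) = -3 + √(-3 + a) (n(b, a) = -3 + √(a - 3) = -3 + √(-3 + a))
D(G) = -4 + (-3 + √(-3 + G))*(5 + G²) (D(G) = -4 + (-3 + √(-3 + G))*(5 + G*G) = -4 + (-3 + √(-3 + G))*(5 + G²))
D(-45) + 2698 = (-19 + 5*√(-3 - 45) + (-45)²*(-3 + √(-3 - 45))) + 2698 = (-19 + 5*√(-48) + 2025*(-3 + √(-48))) + 2698 = (-19 + 5*(4*I*√3) + 2025*(-3 + 4*I*√3)) + 2698 = (-19 + 20*I*√3 + (-6075 + 8100*I*√3)) + 2698 = (-6094 + 8120*I*√3) + 2698 = -3396 + 8120*I*√3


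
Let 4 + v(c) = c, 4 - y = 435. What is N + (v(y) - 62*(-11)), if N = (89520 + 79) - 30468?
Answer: 59378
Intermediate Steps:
y = -431 (y = 4 - 1*435 = 4 - 435 = -431)
v(c) = -4 + c
N = 59131 (N = 89599 - 30468 = 59131)
N + (v(y) - 62*(-11)) = 59131 + ((-4 - 431) - 62*(-11)) = 59131 + (-435 + 682) = 59131 + 247 = 59378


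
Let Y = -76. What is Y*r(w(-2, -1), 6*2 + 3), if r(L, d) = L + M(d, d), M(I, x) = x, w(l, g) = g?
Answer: -1064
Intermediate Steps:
r(L, d) = L + d
Y*r(w(-2, -1), 6*2 + 3) = -76*(-1 + (6*2 + 3)) = -76*(-1 + (12 + 3)) = -76*(-1 + 15) = -76*14 = -1064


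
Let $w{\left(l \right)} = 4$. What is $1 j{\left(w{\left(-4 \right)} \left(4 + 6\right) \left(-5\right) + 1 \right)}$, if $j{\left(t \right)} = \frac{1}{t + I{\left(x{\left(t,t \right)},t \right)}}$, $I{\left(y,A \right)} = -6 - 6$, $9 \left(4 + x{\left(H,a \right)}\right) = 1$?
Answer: $- \frac{1}{211} \approx -0.0047393$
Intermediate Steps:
$x{\left(H,a \right)} = - \frac{35}{9}$ ($x{\left(H,a \right)} = -4 + \frac{1}{9} \cdot 1 = -4 + \frac{1}{9} = - \frac{35}{9}$)
$I{\left(y,A \right)} = -12$ ($I{\left(y,A \right)} = -6 - 6 = -12$)
$j{\left(t \right)} = \frac{1}{-12 + t}$ ($j{\left(t \right)} = \frac{1}{t - 12} = \frac{1}{-12 + t}$)
$1 j{\left(w{\left(-4 \right)} \left(4 + 6\right) \left(-5\right) + 1 \right)} = 1 \frac{1}{-12 + \left(4 \left(4 + 6\right) \left(-5\right) + 1\right)} = 1 \frac{1}{-12 + \left(4 \cdot 10 \left(-5\right) + 1\right)} = 1 \frac{1}{-12 + \left(40 \left(-5\right) + 1\right)} = 1 \frac{1}{-12 + \left(-200 + 1\right)} = 1 \frac{1}{-12 - 199} = 1 \frac{1}{-211} = 1 \left(- \frac{1}{211}\right) = - \frac{1}{211}$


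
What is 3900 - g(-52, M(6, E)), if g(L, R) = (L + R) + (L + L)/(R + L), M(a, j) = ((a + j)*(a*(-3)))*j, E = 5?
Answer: 2574730/521 ≈ 4941.9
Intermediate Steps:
M(a, j) = -3*a*j*(a + j) (M(a, j) = ((a + j)*(-3*a))*j = (-3*a*(a + j))*j = -3*a*j*(a + j))
g(L, R) = L + R + 2*L/(L + R) (g(L, R) = (L + R) + (2*L)/(L + R) = (L + R) + 2*L/(L + R) = L + R + 2*L/(L + R))
3900 - g(-52, M(6, E)) = 3900 - ((-52)**2 + (-3*6*5*(6 + 5))**2 + 2*(-52) + 2*(-52)*(-3*6*5*(6 + 5)))/(-52 - 3*6*5*(6 + 5)) = 3900 - (2704 + (-3*6*5*11)**2 - 104 + 2*(-52)*(-3*6*5*11))/(-52 - 3*6*5*11) = 3900 - (2704 + (-990)**2 - 104 + 2*(-52)*(-990))/(-52 - 990) = 3900 - (2704 + 980100 - 104 + 102960)/(-1042) = 3900 - (-1)*1085660/1042 = 3900 - 1*(-542830/521) = 3900 + 542830/521 = 2574730/521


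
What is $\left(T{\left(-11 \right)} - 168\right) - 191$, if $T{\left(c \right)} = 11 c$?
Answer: $-480$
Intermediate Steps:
$\left(T{\left(-11 \right)} - 168\right) - 191 = \left(11 \left(-11\right) - 168\right) - 191 = \left(-121 - 168\right) - 191 = -289 - 191 = -480$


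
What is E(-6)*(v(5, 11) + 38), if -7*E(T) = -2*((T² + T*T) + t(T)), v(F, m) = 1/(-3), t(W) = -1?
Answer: 16046/21 ≈ 764.10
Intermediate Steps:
v(F, m) = -⅓ (v(F, m) = 1*(-⅓) = -⅓)
E(T) = -2/7 + 4*T²/7 (E(T) = -(-2)*((T² + T*T) - 1)/7 = -(-2)*((T² + T²) - 1)/7 = -(-2)*(2*T² - 1)/7 = -(-2)*(-1 + 2*T²)/7 = -(2 - 4*T²)/7 = -2/7 + 4*T²/7)
E(-6)*(v(5, 11) + 38) = (-2/7 + (4/7)*(-6)²)*(-⅓ + 38) = (-2/7 + (4/7)*36)*(113/3) = (-2/7 + 144/7)*(113/3) = (142/7)*(113/3) = 16046/21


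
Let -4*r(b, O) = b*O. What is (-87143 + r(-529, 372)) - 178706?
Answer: -216652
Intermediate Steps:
r(b, O) = -O*b/4 (r(b, O) = -b*O/4 = -O*b/4)
(-87143 + r(-529, 372)) - 178706 = (-87143 - ¼*372*(-529)) - 178706 = (-87143 + 49197) - 178706 = -37946 - 178706 = -216652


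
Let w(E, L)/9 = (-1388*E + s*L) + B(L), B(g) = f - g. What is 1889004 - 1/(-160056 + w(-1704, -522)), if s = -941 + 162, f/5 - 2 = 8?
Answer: 46830679742807/24791202 ≈ 1.8890e+6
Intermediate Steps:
f = 50 (f = 10 + 5*8 = 10 + 40 = 50)
s = -779
B(g) = 50 - g
w(E, L) = 450 - 12492*E - 7020*L (w(E, L) = 9*((-1388*E - 779*L) + (50 - L)) = 9*(50 - 1388*E - 780*L) = 450 - 12492*E - 7020*L)
1889004 - 1/(-160056 + w(-1704, -522)) = 1889004 - 1/(-160056 + (450 - 12492*(-1704) - 7020*(-522))) = 1889004 - 1/(-160056 + (450 + 21286368 + 3664440)) = 1889004 - 1/(-160056 + 24951258) = 1889004 - 1/24791202 = 46830679742807/24791202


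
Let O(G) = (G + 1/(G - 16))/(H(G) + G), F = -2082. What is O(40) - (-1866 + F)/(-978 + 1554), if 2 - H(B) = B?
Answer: 215/8 ≈ 26.875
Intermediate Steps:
H(B) = 2 - B
O(G) = G/2 + 1/(2*(-16 + G)) (O(G) = (G + 1/(G - 16))/((2 - G) + G) = (G + 1/(-16 + G))/2 = (G + 1/(-16 + G))*(½) = G/2 + 1/(2*(-16 + G)))
O(40) - (-1866 + F)/(-978 + 1554) = (1 + 40² - 16*40)/(2*(-16 + 40)) - (-1866 - 2082)/(-978 + 1554) = (½)*(1 + 1600 - 640)/24 - (-3948)/576 = (½)*(1/24)*961 - (-3948)/576 = 961/48 - 1*(-329/48) = 961/48 + 329/48 = 215/8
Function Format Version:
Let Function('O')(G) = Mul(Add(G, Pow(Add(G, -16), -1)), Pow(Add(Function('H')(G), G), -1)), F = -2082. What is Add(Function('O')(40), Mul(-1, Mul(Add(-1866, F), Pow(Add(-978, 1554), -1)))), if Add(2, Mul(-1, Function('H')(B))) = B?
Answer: Rational(215, 8) ≈ 26.875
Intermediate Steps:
Function('H')(B) = Add(2, Mul(-1, B))
Function('O')(G) = Add(Mul(Rational(1, 2), G), Mul(Rational(1, 2), Pow(Add(-16, G), -1))) (Function('O')(G) = Mul(Add(G, Pow(Add(G, -16), -1)), Pow(Add(Add(2, Mul(-1, G)), G), -1)) = Mul(Add(G, Pow(Add(-16, G), -1)), Pow(2, -1)) = Mul(Add(G, Pow(Add(-16, G), -1)), Rational(1, 2)) = Add(Mul(Rational(1, 2), G), Mul(Rational(1, 2), Pow(Add(-16, G), -1))))
Add(Function('O')(40), Mul(-1, Mul(Add(-1866, F), Pow(Add(-978, 1554), -1)))) = Add(Mul(Rational(1, 2), Pow(Add(-16, 40), -1), Add(1, Pow(40, 2), Mul(-16, 40))), Mul(-1, Mul(Add(-1866, -2082), Pow(Add(-978, 1554), -1)))) = Add(Mul(Rational(1, 2), Pow(24, -1), Add(1, 1600, -640)), Mul(-1, Mul(-3948, Pow(576, -1)))) = Add(Mul(Rational(1, 2), Rational(1, 24), 961), Mul(-1, Mul(-3948, Rational(1, 576)))) = Add(Rational(961, 48), Mul(-1, Rational(-329, 48))) = Add(Rational(961, 48), Rational(329, 48)) = Rational(215, 8)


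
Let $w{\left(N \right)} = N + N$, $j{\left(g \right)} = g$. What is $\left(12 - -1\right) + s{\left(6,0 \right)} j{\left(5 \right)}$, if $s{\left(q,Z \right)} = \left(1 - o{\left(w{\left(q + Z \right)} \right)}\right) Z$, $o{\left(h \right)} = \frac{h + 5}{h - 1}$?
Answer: $13$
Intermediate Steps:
$w{\left(N \right)} = 2 N$
$o{\left(h \right)} = \frac{5 + h}{-1 + h}$
$s{\left(q,Z \right)} = Z \left(1 - \frac{5 + 2 Z + 2 q}{-1 + 2 Z + 2 q}\right)$ ($s{\left(q,Z \right)} = \left(1 - \frac{5 + 2 \left(q + Z\right)}{-1 + 2 \left(q + Z\right)}\right) Z = \left(1 - \frac{5 + 2 \left(Z + q\right)}{-1 + 2 \left(Z + q\right)}\right) Z = \left(1 - \frac{5 + \left(2 Z + 2 q\right)}{-1 + \left(2 Z + 2 q\right)}\right) Z = \left(1 - \frac{5 + 2 Z + 2 q}{-1 + 2 Z + 2 q}\right) Z = Z \left(1 - \frac{5 + 2 Z + 2 q}{-1 + 2 Z + 2 q}\right)$)
$\left(12 - -1\right) + s{\left(6,0 \right)} j{\left(5 \right)} = \left(12 - -1\right) + \left(-6\right) 0 \frac{1}{-1 + 2 \cdot 0 + 2 \cdot 6} \cdot 5 = \left(12 + 1\right) + \left(-6\right) 0 \frac{1}{-1 + 0 + 12} \cdot 5 = 13 + \left(-6\right) 0 \cdot \frac{1}{11} \cdot 5 = 13 + 0 \cdot 5 = 13 + 0 = 13$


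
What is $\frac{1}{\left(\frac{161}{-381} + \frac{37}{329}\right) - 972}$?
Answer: $- \frac{125349}{121878100} \approx -0.0010285$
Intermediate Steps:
$\frac{1}{\left(\frac{161}{-381} + \frac{37}{329}\right) - 972} = \frac{1}{\left(161 \left(- \frac{1}{381}\right) + 37 \cdot \frac{1}{329}\right) - 972} = \frac{1}{\left(- \frac{161}{381} + \frac{37}{329}\right) - 972} = \frac{1}{- \frac{38872}{125349} - 972} = \frac{1}{- \frac{121878100}{125349}} = - \frac{125349}{121878100}$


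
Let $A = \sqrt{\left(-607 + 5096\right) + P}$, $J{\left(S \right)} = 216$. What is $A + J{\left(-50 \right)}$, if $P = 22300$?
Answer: $216 + \sqrt{26789} \approx 379.67$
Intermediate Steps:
$A = \sqrt{26789}$ ($A = \sqrt{\left(-607 + 5096\right) + 22300} = \sqrt{4489 + 22300} = \sqrt{26789} \approx 163.67$)
$A + J{\left(-50 \right)} = \sqrt{26789} + 216 = 216 + \sqrt{26789}$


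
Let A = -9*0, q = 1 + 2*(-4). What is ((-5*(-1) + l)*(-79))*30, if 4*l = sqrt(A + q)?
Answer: -11850 - 1185*I*sqrt(7)/2 ≈ -11850.0 - 1567.6*I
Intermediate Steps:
q = -7 (q = 1 - 8 = -7)
A = 0 (A = -3*0 = 0)
l = I*sqrt(7)/4 (l = sqrt(0 - 7)/4 = sqrt(-7)/4 = (I*sqrt(7))/4 = I*sqrt(7)/4 ≈ 0.66144*I)
((-5*(-1) + l)*(-79))*30 = ((-5*(-1) + I*sqrt(7)/4)*(-79))*30 = ((5 + I*sqrt(7)/4)*(-79))*30 = (-395 - 79*I*sqrt(7)/4)*30 = -11850 - 1185*I*sqrt(7)/2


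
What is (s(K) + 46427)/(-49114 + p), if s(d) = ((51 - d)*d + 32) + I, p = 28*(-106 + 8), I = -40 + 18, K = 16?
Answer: -46997/51858 ≈ -0.90626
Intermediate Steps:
I = -22
p = -2744 (p = 28*(-98) = -2744)
s(d) = 10 + d*(51 - d) (s(d) = ((51 - d)*d + 32) - 22 = (d*(51 - d) + 32) - 22 = (32 + d*(51 - d)) - 22 = 10 + d*(51 - d))
(s(K) + 46427)/(-49114 + p) = ((10 - 1*16**2 + 51*16) + 46427)/(-49114 - 2744) = ((10 - 1*256 + 816) + 46427)/(-51858) = ((10 - 256 + 816) + 46427)*(-1/51858) = (570 + 46427)*(-1/51858) = 46997*(-1/51858) = -46997/51858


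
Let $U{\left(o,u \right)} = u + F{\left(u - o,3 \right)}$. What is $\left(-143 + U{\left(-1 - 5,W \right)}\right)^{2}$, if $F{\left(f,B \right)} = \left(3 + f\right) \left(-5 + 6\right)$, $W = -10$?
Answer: $23716$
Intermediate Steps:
$F{\left(f,B \right)} = 3 + f$ ($F{\left(f,B \right)} = \left(3 + f\right) 1 = 3 + f$)
$U{\left(o,u \right)} = 3 - o + 2 u$ ($U{\left(o,u \right)} = u - \left(-3 + o - u\right) = u + \left(3 + u - o\right) = 3 - o + 2 u$)
$\left(-143 + U{\left(-1 - 5,W \right)}\right)^{2} = \left(-143 + \left(3 - \left(-1 - 5\right) + 2 \left(-10\right)\right)\right)^{2} = \left(-143 - 11\right)^{2} = \left(-154\right)^{2} = 23716$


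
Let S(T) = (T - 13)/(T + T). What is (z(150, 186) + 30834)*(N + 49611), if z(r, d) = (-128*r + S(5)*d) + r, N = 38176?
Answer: 5107096512/5 ≈ 1.0214e+9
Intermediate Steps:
S(T) = (-13 + T)/(2*T) (S(T) = (-13 + T)/((2*T)) = (-13 + T)*(1/(2*T)) = (-13 + T)/(2*T))
z(r, d) = -127*r - 4*d/5 (z(r, d) = (-128*r + ((1/2)*(-13 + 5)/5)*d) + r = (-128*r + ((1/2)*(1/5)*(-8))*d) + r = (-128*r - 4*d/5) + r = -127*r - 4*d/5)
(z(150, 186) + 30834)*(N + 49611) = ((-127*150 - 4/5*186) + 30834)*(38176 + 49611) = ((-19050 - 744/5) + 30834)*87787 = (-95994/5 + 30834)*87787 = (58176/5)*87787 = 5107096512/5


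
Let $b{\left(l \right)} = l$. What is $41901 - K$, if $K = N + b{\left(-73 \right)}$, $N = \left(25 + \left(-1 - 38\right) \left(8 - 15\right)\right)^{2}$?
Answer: $-46830$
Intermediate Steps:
$N = 88804$ ($N = \left(25 - -273\right)^{2} = \left(25 + 273\right)^{2} = 298^{2} = 88804$)
$K = 88731$ ($K = 88804 - 73 = 88731$)
$41901 - K = 41901 - 88731 = -46830$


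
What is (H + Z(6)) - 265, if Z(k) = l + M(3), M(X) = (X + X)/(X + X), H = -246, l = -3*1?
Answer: -513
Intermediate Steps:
l = -3
M(X) = 1 (M(X) = (2*X)/((2*X)) = (2*X)*(1/(2*X)) = 1)
Z(k) = -2 (Z(k) = -3 + 1 = -2)
(H + Z(6)) - 265 = (-246 - 2) - 265 = -248 - 265 = -513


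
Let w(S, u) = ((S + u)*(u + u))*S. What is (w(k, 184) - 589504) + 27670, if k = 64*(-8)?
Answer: 61238614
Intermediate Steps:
k = -512
w(S, u) = 2*S*u*(S + u) (w(S, u) = ((S + u)*(2*u))*S = (2*u*(S + u))*S = 2*S*u*(S + u))
(w(k, 184) - 589504) + 27670 = (2*(-512)*184*(-512 + 184) - 589504) + 27670 = (2*(-512)*184*(-328) - 589504) + 27670 = (61800448 - 589504) + 27670 = 61210944 + 27670 = 61238614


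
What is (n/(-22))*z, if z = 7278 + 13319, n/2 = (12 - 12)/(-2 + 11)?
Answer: 0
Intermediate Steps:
n = 0 (n = 2*((12 - 12)/(-2 + 11)) = 2*(0/9) = 2*(0*(⅑)) = 2*0 = 0)
z = 20597
(n/(-22))*z = (0/(-22))*20597 = (0*(-1/22))*20597 = 0*20597 = 0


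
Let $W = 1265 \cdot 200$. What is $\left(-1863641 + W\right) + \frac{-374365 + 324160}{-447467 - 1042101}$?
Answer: $- \frac{2399159242883}{1489568} \approx -1.6106 \cdot 10^{6}$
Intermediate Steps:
$W = 253000$
$\left(-1863641 + W\right) + \frac{-374365 + 324160}{-447467 - 1042101} = \left(-1863641 + 253000\right) + \frac{-374365 + 324160}{-447467 - 1042101} = -1610641 - \frac{50205}{-1489568} = -1610641 - - \frac{50205}{1489568} = -1610641 + \frac{50205}{1489568} = - \frac{2399159242883}{1489568}$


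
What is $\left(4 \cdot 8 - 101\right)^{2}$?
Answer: $4761$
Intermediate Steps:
$\left(4 \cdot 8 - 101\right)^{2} = \left(32 - 101\right)^{2} = \left(-69\right)^{2} = 4761$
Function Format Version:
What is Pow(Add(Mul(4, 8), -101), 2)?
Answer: 4761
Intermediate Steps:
Pow(Add(Mul(4, 8), -101), 2) = Pow(Add(32, -101), 2) = Pow(-69, 2) = 4761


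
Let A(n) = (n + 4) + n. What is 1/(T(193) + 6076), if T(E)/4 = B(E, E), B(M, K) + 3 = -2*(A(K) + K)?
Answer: 1/1400 ≈ 0.00071429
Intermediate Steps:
A(n) = 4 + 2*n (A(n) = (4 + n) + n = 4 + 2*n)
B(M, K) = -11 - 6*K (B(M, K) = -3 - 2*((4 + 2*K) + K) = -3 - 2*(4 + 3*K) = -3 + (-8 - 6*K) = -11 - 6*K)
T(E) = -44 - 24*E (T(E) = 4*(-11 - 6*E) = -44 - 24*E)
1/(T(193) + 6076) = 1/((-44 - 24*193) + 6076) = 1/((-44 - 4632) + 6076) = 1/(-4676 + 6076) = 1/1400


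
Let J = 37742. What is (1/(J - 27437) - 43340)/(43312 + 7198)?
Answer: -446618699/520505550 ≈ -0.85805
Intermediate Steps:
(1/(J - 27437) - 43340)/(43312 + 7198) = (1/(37742 - 27437) - 43340)/(43312 + 7198) = (1/10305 - 43340)/50510 = (1/10305 - 43340)*(1/50510) = -446618699/10305*1/50510 = -446618699/520505550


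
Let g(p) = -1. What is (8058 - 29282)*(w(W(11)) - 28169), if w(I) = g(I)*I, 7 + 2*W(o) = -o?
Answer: 597667840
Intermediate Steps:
W(o) = -7/2 - o/2 (W(o) = -7/2 + (-o)/2 = -7/2 - o/2)
w(I) = -I
(8058 - 29282)*(w(W(11)) - 28169) = (8058 - 29282)*(-(-7/2 - ½*11) - 28169) = -21224*(-(-7/2 - 11/2) - 28169) = -21224*(-1*(-9) - 28169) = -21224*(9 - 28169) = -21224*(-28160) = 597667840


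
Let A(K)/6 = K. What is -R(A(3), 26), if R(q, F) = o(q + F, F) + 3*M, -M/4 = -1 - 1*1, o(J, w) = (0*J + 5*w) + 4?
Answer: -158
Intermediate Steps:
A(K) = 6*K
o(J, w) = 4 + 5*w (o(J, w) = (0 + 5*w) + 4 = 5*w + 4 = 4 + 5*w)
M = 8 (M = -4*(-1 - 1*1) = -4*(-1 - 1) = -4*(-2) = 8)
R(q, F) = 28 + 5*F (R(q, F) = (4 + 5*F) + 3*8 = (4 + 5*F) + 24 = 28 + 5*F)
-R(A(3), 26) = -(28 + 5*26) = -(28 + 130) = -1*158 = -158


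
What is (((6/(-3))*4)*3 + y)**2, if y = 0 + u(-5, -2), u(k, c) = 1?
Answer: 529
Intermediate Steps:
y = 1 (y = 0 + 1 = 1)
(((6/(-3))*4)*3 + y)**2 = (((6/(-3))*4)*3 + 1)**2 = (((6*(-1/3))*4)*3 + 1)**2 = (-2*4*3 + 1)**2 = (-8*3 + 1)**2 = (-24 + 1)**2 = (-23)**2 = 529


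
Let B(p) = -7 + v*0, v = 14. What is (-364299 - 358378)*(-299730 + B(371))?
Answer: 216613035949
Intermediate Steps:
B(p) = -7 (B(p) = -7 + 14*0 = -7 + 0 = -7)
(-364299 - 358378)*(-299730 + B(371)) = (-364299 - 358378)*(-299730 - 7) = -722677*(-299737) = 216613035949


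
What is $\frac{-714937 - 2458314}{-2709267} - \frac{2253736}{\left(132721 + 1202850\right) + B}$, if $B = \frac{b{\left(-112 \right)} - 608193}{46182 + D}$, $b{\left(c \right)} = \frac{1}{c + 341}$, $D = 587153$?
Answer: $- \frac{90301549480653357587}{174930763642482813141} \approx -0.51621$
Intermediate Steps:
$b{\left(c \right)} = \frac{1}{341 + c}$
$B = - \frac{139276196}{145033715}$ ($B = \frac{\frac{1}{341 - 112} - 608193}{46182 + 587153} = \frac{\frac{1}{229} - 608193}{633335} = \left(\frac{1}{229} - 608193\right) \frac{1}{633335} = \left(- \frac{139276196}{229}\right) \frac{1}{633335} = - \frac{139276196}{145033715} \approx -0.9603$)
$\frac{-714937 - 2458314}{-2709267} - \frac{2253736}{\left(132721 + 1202850\right) + B} = \frac{-714937 - 2458314}{-2709267} - \frac{2253736}{\left(132721 + 1202850\right) - \frac{139276196}{145033715}} = \left(-714937 - 2458314\right) \left(- \frac{1}{2709267}\right) - \frac{2253736}{1335571 - \frac{139276196}{145033715}} = \left(-3173251\right) \left(- \frac{1}{2709267}\right) - \frac{2253736}{\frac{193702684500069}{145033715}} = \frac{3173251}{2709267} - \frac{326867704709240}{193702684500069} = - \frac{90301549480653357587}{174930763642482813141}$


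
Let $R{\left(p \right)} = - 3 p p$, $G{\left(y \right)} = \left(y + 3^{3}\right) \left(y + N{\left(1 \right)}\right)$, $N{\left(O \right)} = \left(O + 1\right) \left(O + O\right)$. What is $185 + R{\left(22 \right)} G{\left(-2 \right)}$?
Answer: $-72415$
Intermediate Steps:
$N{\left(O \right)} = 2 O \left(1 + O\right)$ ($N{\left(O \right)} = \left(1 + O\right) 2 O = 2 O \left(1 + O\right)$)
$G{\left(y \right)} = \left(4 + y\right) \left(27 + y\right)$ ($G{\left(y \right)} = \left(y + 3^{3}\right) \left(y + 2 \cdot 1 \left(1 + 1\right)\right) = \left(y + 27\right) \left(y + 2 \cdot 1 \cdot 2\right) = \left(27 + y\right) \left(y + 4\right) = \left(27 + y\right) \left(4 + y\right) = \left(4 + y\right) \left(27 + y\right)$)
$R{\left(p \right)} = - 3 p^{2}$
$185 + R{\left(22 \right)} G{\left(-2 \right)} = 185 + - 3 \cdot 22^{2} \left(108 + \left(-2\right)^{2} + 31 \left(-2\right)\right) = 185 + \left(-3\right) 484 \left(108 + 4 - 62\right) = 185 - 72600 = -72415$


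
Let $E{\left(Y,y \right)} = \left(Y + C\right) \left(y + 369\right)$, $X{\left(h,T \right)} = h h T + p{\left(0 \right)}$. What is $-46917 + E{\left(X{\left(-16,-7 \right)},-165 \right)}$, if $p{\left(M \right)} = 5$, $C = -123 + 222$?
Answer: $-391269$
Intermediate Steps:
$C = 99$
$X{\left(h,T \right)} = 5 + T h^{2}$ ($X{\left(h,T \right)} = h h T + 5 = h^{2} T + 5 = T h^{2} + 5 = 5 + T h^{2}$)
$E{\left(Y,y \right)} = \left(99 + Y\right) \left(369 + y\right)$ ($E{\left(Y,y \right)} = \left(Y + 99\right) \left(y + 369\right) = \left(99 + Y\right) \left(369 + y\right)$)
$-46917 + E{\left(X{\left(-16,-7 \right)},-165 \right)} = -46917 + \left(36531 + 99 \left(-165\right) + 369 \left(5 - 7 \left(-16\right)^{2}\right) + \left(5 - 7 \left(-16\right)^{2}\right) \left(-165\right)\right) = -46917 + \left(36531 - 16335 + 369 \left(5 - 1792\right) + \left(5 - 1792\right) \left(-165\right)\right) = -46917 + \left(36531 - 16335 + 369 \left(-1787\right) - -294855\right) = -46917 + \left(36531 - 16335 - 659403 + 294855\right) = -46917 - 344352 = -391269$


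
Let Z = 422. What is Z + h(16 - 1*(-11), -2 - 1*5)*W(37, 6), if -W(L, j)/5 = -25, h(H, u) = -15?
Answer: -1453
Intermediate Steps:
W(L, j) = 125 (W(L, j) = -5*(-25) = 125)
Z + h(16 - 1*(-11), -2 - 1*5)*W(37, 6) = 422 - 15*125 = 422 - 1875 = -1453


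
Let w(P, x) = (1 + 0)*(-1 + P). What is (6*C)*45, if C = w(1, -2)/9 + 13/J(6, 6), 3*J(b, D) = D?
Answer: 1755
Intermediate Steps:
J(b, D) = D/3
w(P, x) = -1 + P (w(P, x) = 1*(-1 + P) = -1 + P)
C = 13/2 (C = (-1 + 1)/9 + 13/(((⅓)*6)) = 0*(⅑) + 13/2 = 0 + 13*(½) = 0 + 13/2 = 13/2 ≈ 6.5000)
(6*C)*45 = (6*(13/2))*45 = 39*45 = 1755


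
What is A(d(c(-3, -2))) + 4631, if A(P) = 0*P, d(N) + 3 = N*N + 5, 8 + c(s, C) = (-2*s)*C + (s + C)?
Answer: 4631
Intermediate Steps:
c(s, C) = -8 + C + s - 2*C*s (c(s, C) = -8 + ((-2*s)*C + (s + C)) = -8 + (-2*C*s + (C + s)) = -8 + (C + s - 2*C*s) = -8 + C + s - 2*C*s)
d(N) = 2 + N**2 (d(N) = -3 + (N*N + 5) = -3 + (N**2 + 5) = -3 + (5 + N**2) = 2 + N**2)
A(P) = 0
A(d(c(-3, -2))) + 4631 = 0 + 4631 = 4631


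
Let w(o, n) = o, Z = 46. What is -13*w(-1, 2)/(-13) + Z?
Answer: 45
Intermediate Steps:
-13*w(-1, 2)/(-13) + Z = -(-13)/(-13) + 46 = -(-13)*(-1)/13 + 46 = -13*1/13 + 46 = -1 + 46 = 45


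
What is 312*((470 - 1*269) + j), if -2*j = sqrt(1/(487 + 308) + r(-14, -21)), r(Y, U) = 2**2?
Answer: 62712 - 52*sqrt(2528895)/265 ≈ 62400.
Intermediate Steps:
r(Y, U) = 4
j = -sqrt(2528895)/1590 (j = -sqrt(1/(487 + 308) + 4)/2 = -sqrt(1/795 + 4)/2 = -sqrt(2528895)/1590 ≈ -1.0002)
312*((470 - 1*269) + j) = 312*((470 - 1*269) - sqrt(2528895)/1590) = 312*((470 - 269) - sqrt(2528895)/1590) = 312*(201 - sqrt(2528895)/1590) = 62712 - 52*sqrt(2528895)/265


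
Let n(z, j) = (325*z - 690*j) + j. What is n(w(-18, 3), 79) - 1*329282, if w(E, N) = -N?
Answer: -384688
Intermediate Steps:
n(z, j) = -689*j + 325*z (n(z, j) = (-690*j + 325*z) + j = -689*j + 325*z)
n(w(-18, 3), 79) - 1*329282 = (-689*79 + 325*(-1*3)) - 1*329282 = (-54431 + 325*(-3)) - 329282 = (-54431 - 975) - 329282 = -55406 - 329282 = -384688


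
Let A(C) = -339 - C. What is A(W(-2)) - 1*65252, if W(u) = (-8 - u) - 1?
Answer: -65584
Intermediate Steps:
W(u) = -9 - u
A(W(-2)) - 1*65252 = (-339 - (-9 - 1*(-2))) - 1*65252 = (-339 - (-9 + 2)) - 65252 = (-339 - 1*(-7)) - 65252 = (-339 + 7) - 65252 = -332 - 65252 = -65584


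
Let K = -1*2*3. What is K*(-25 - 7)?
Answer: 192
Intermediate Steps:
K = -6 (K = -2*3 = -6)
K*(-25 - 7) = -6*(-25 - 7) = -6*(-32) = 192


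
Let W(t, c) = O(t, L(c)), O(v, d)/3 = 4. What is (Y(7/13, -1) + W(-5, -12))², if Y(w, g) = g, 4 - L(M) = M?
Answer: 121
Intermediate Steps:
L(M) = 4 - M
O(v, d) = 12 (O(v, d) = 3*4 = 12)
W(t, c) = 12
(Y(7/13, -1) + W(-5, -12))² = (-1 + 12)² = 11² = 121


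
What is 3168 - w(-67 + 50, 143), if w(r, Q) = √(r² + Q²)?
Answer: 3168 - √20738 ≈ 3024.0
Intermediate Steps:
w(r, Q) = √(Q² + r²)
3168 - w(-67 + 50, 143) = 3168 - √(143² + (-67 + 50)²) = 3168 - √(20449 + (-17)²) = 3168 - √(20449 + 289) = 3168 - √20738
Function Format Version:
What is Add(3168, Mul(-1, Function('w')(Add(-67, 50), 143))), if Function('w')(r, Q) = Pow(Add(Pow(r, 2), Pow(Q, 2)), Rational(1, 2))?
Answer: Add(3168, Mul(-1, Pow(20738, Rational(1, 2)))) ≈ 3024.0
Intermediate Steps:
Function('w')(r, Q) = Pow(Add(Pow(Q, 2), Pow(r, 2)), Rational(1, 2))
Add(3168, Mul(-1, Function('w')(Add(-67, 50), 143))) = Add(3168, Mul(-1, Pow(Add(Pow(143, 2), Pow(Add(-67, 50), 2)), Rational(1, 2)))) = Add(3168, Mul(-1, Pow(Add(20449, Pow(-17, 2)), Rational(1, 2)))) = Add(3168, Mul(-1, Pow(Add(20449, 289), Rational(1, 2)))) = Add(3168, Mul(-1, Pow(20738, Rational(1, 2))))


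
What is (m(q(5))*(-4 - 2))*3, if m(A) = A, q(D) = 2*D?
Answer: -180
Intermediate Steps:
(m(q(5))*(-4 - 2))*3 = ((2*5)*(-4 - 2))*3 = (10*(-6))*3 = -60*3 = -180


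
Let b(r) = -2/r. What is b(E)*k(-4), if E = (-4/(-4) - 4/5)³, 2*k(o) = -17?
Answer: 2125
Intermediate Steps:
k(o) = -17/2 (k(o) = (½)*(-17) = -17/2)
E = 1/125 (E = (-4*(-¼) - 4*⅕)³ = (1 - ⅘)³ = (⅕)³ = 1/125 ≈ 0.0080000)
b(E)*k(-4) = -2/1/125*(-17/2) = -2*125*(-17/2) = -250*(-17/2) = 2125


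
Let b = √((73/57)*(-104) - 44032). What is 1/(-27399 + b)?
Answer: -1561743/42792713873 - 2*I*√35873178/42792713873 ≈ -3.6496e-5 - 2.7993e-7*I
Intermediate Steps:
b = 2*I*√35873178/57 (b = √((73*(1/57))*(-104) - 44032) = √((73/57)*(-104) - 44032) = √(-7592/57 - 44032) = √(-2517416/57) = 2*I*√35873178/57 ≈ 210.16*I)
1/(-27399 + b) = 1/(-27399 + 2*I*√35873178/57)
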